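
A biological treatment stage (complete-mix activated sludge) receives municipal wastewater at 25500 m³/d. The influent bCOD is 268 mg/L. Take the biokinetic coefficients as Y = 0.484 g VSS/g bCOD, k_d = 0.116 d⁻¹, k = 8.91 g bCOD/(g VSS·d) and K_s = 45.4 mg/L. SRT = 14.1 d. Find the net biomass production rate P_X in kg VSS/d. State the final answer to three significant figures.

Effluent substrate depends only on kinetics and SRT: S = K_s(1 + k_d θ_c) / [θ_c(Yk − k_d) − 1] = 45.4 × (1 + 0.116 × 14.1) / [14.1 × (0.484 × 8.91 − 0.116) − 1] = 119.7 / 58.17 = 2.057 mg/L.
Observed yield with endogenous decay: Y_obs = Y / (1 + k_d·θ_c) = 0.484 / (1 + 0.116 × 14.1) = 0.484 / 2.636 = 0.1836 g VSS/g bCOD.
Substrate removed = Q·(S₀ − S) = 25500 m³/d × (268 − 2.06) g/m³ = 6.78×10^6 g/d = 6781 kg/d.
P_X = Y_obs · Q(S₀ − S) = 0.1836 × 6781 = 1245 kg VSS/d.

P_X ≈ 1250 kg VSS/d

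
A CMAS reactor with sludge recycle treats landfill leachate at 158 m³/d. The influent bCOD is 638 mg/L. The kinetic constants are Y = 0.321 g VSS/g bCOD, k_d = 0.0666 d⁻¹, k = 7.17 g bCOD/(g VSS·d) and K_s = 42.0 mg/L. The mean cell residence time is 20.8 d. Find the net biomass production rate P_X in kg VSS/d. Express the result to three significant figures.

For a completely mixed reactor with recycle the Lawrence–McCarty relation gives S = K_s·(1 + k_d·θ_c) / [θ_c·(Y·k − k_d) − 1] = 42.0 × (1 + 0.0666 × 20.8) / [20.8 × (0.321 × 7.17 − 0.0666) − 1] = 100.2 / 45.49 = 2.202 mg/L.
Y_obs = Y / (1 + k_d θ_c) = 0.321 / (1 + 0.0666 × 20.8) = 0.321 / 2.385 = 0.1346.
Mass of bCOD removed per day: Q(S₀ − S) = 158 × 635.8 g/m³ = 100.5 kg/d.
P_X = Y_obs · Q(S₀ − S) = 0.1346 × 100.5 = 13.52 kg VSS/d.

P_X ≈ 13.5 kg VSS/d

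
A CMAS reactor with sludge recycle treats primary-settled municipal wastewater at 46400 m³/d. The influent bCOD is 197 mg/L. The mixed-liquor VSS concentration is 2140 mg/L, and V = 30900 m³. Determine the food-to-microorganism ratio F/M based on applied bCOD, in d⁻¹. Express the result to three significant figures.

F/M = applied load / biomass = Q·S₀/(V·X) = 46400 × 197 / (30900 × 2140) = 0.1382 d⁻¹.

F/M ≈ 0.138 d⁻¹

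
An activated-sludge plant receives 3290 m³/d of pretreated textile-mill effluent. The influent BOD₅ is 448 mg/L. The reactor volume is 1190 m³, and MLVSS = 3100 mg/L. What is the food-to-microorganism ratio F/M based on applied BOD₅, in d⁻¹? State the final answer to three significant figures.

F/M = Q·S₀ / (V·X) = 3290 × 448 / (1190 × 3100) = 0.3995 g BOD₅·(g VSS·d)⁻¹.

F/M ≈ 0.400 d⁻¹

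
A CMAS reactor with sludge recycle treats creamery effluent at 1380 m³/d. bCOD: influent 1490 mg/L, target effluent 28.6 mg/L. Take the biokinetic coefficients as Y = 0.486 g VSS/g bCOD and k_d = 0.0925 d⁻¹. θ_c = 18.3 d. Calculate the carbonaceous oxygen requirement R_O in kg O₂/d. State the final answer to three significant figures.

R_O ≈ 1500 kg O₂/d

Correct the yield for decay: Y_obs = Y/(1 + k_d θ_c) = 0.486 / (1 + 0.0925 × 18.3) = 0.486 / 2.693 = 0.1805.
Mass of bCOD removed per day: Q(S₀ − S) = 1380 × 1461 g/m³ = 2017 kg/d.
P_X = Y_obs·Q·(S₀ − S) = 0.1805 × 2017 = 364.0 kg VSS/d.
Carbonaceous O₂ demand = substrate oxidised − cell-mass equivalent = 2017 − 1.42 × 364.0 = 1500 kg O₂/d.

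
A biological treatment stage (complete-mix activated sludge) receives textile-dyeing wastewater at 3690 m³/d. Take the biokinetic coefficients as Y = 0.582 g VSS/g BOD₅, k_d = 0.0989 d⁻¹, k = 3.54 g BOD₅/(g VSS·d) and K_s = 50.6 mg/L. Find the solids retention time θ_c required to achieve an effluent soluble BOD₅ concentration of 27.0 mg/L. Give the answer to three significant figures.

θ_c ≈ 1.62 d

Specific growth rate at S = 27.0 mg/L: μ = YkS/(K_s+S) = 0.582·3.54·27.0/(50.6+27.0) = 0.7168 d⁻¹.
θ_c = 1/(μ − k_d) = 1/(0.7168 − 0.0989) = 1/0.6179 = 1.618 d.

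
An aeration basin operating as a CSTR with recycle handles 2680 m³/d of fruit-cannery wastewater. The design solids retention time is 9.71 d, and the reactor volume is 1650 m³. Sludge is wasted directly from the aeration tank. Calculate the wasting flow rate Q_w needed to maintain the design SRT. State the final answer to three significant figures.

With mixed-liquor wasting, θ_c = V/Q_w, so Q_w = V/θ_c = 1650/9.71 = 169.9 m³/d.

Q_w ≈ 170 m³/d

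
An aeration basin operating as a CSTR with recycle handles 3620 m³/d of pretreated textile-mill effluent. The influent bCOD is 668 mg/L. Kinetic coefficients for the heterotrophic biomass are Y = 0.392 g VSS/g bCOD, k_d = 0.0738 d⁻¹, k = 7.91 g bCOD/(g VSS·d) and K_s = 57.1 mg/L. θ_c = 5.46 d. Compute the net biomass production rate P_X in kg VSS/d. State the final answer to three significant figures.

For a completely mixed reactor with recycle the Lawrence–McCarty relation gives S = K_s·(1 + k_d·θ_c) / [θ_c·(Y·k − k_d) − 1] = 57.1 × (1 + 0.0738 × 5.46) / [5.46 × (0.392 × 7.91 − 0.0738) − 1] = 80.11 / 15.53 = 5.159 mg/L.
Observed yield with endogenous decay: Y_obs = Y / (1 + k_d·θ_c) = 0.392 / (1 + 0.0738 × 5.46) = 0.392 / 1.403 = 0.2794 g VSS/g bCOD.
Substrate removed = Q·(S₀ − S) = 3620 m³/d × (668 − 5.16) g/m³ = 2.4×10^6 g/d = 2399 kg/d.
Biomass produced: P_X = Y_obs·Q·ΔS = 0.2794 × 2399 ≈ 670.4 kg VSS/d.

P_X ≈ 670 kg VSS/d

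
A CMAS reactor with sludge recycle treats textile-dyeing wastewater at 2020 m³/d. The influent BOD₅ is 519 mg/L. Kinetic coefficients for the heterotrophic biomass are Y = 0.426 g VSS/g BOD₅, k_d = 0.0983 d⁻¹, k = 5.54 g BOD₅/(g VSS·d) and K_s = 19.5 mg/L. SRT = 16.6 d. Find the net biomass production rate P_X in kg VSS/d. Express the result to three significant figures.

P_X ≈ 169 kg VSS/d

For a completely mixed reactor with recycle the Lawrence–McCarty relation gives S = K_s·(1 + k_d·θ_c) / [θ_c·(Y·k − k_d) − 1] = 19.5 × (1 + 0.0983 × 16.6) / [16.6 × (0.426 × 5.54 − 0.0983) − 1] = 51.32 / 36.54 = 1.404 mg/L.
Observed yield with endogenous decay: Y_obs = Y / (1 + k_d·θ_c) = 0.426 / (1 + 0.0983 × 16.6) = 0.426 / 2.632 = 0.1619 g VSS/g BOD₅.
Substrate removed = Q·(S₀ − S) = 2020 m³/d × (519 − 1.40) g/m³ = 1.05×10^6 g/d = 1046 kg/d.
Biomass produced: P_X = Y_obs·Q·ΔS = 0.1619 × 1046 ≈ 169.2 kg VSS/d.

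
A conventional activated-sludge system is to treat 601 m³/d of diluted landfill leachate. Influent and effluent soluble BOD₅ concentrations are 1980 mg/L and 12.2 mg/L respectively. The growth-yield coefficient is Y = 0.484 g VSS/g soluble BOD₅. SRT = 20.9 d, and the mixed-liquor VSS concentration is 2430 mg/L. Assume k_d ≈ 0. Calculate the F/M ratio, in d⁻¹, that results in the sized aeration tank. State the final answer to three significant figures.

F/M ≈ 0.0995 d⁻¹

Biomass mass balance (decay neglected): V·X = Y·Q·(S₀ − S)·θ_c, so V = 0.484 × 601 × (1980 − 12.2) × 20.9 / 2430 = 4923 m³.
Food-to-microorganism ratio F/M = Q S₀ / (V X) = 601 × 1980 / (4923 × 2430) = 0.09947 d⁻¹.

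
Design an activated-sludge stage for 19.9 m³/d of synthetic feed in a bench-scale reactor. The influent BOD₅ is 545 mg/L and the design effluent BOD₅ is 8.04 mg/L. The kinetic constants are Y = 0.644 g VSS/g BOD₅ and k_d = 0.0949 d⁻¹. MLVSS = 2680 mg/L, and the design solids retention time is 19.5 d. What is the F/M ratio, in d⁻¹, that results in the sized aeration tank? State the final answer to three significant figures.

F/M ≈ 0.230 d⁻¹

From the SRT design equation V = Y Q (S₀−S) θ_c / [X (1 + k_d θ_c)] = 0.644 × 19.9 × (545 − 8.04) × 19.5 / [2680 × (1 + 0.0949 × 19.5)] = 1.34×10^5 / 7639 = 17.57 m³.
Food-to-microorganism ratio F/M = Q S₀ / (V X) = 19.9 × 545 / (17.57 × 2680) = 0.2304 d⁻¹.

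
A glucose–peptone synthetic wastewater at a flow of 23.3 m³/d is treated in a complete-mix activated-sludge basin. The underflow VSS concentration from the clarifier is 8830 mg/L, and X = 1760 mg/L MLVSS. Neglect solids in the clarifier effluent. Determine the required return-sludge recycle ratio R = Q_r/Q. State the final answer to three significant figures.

Solids balance on the clarifier gives (1+R)X = R·X_r, so R = X/(X_r − X) = 1760 / (8830 − 1760) = 0.2489.

R ≈ 0.249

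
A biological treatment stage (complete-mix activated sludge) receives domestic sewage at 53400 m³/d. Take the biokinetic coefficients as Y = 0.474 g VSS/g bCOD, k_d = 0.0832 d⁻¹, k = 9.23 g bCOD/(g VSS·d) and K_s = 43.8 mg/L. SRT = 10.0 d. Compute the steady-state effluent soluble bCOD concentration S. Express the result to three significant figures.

Effluent substrate depends only on kinetics and SRT: S = K_s(1 + k_d θ_c) / [θ_c(Yk − k_d) − 1] = 43.8 × (1 + 0.0832 × 10.0) / [10.0 × (0.474 × 9.23 − 0.0832) − 1] = 80.24 / 41.92 = 1.914 mg/L.

S ≈ 1.91 mg/L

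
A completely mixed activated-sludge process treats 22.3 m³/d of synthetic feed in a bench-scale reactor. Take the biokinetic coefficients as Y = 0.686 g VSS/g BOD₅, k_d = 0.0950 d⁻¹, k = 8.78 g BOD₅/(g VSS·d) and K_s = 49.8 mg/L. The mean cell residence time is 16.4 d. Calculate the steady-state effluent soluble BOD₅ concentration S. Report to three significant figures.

Effluent substrate depends only on kinetics and SRT: S = K_s(1 + k_d θ_c) / [θ_c(Yk − k_d) − 1] = 49.8 × (1 + 0.0950 × 16.4) / [16.4 × (0.686 × 8.78 − 0.0950) − 1] = 127.4 / 96.22 = 1.324 mg/L.

S ≈ 1.32 mg/L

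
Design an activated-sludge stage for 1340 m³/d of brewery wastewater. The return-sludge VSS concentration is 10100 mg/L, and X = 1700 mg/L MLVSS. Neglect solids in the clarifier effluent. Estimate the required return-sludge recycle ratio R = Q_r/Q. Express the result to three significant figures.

R ≈ 0.202

R = Q_r/Q = X/(X_r − X) = 1700 / (10100 − 1700) = 0.2024.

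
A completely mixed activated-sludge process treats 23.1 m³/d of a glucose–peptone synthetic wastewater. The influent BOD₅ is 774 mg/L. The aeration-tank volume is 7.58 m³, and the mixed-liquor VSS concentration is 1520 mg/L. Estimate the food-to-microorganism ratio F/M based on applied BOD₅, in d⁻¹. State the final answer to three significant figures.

Food-to-microorganism ratio F/M = Q S₀ / (V X) = 23.1 × 774 / (7.580 × 1520) = 1.552 d⁻¹.

F/M ≈ 1.55 d⁻¹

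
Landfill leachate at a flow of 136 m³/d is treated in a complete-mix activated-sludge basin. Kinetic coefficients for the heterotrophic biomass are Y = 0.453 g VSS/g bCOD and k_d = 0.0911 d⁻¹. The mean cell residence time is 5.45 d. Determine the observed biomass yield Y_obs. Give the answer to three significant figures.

Y_obs ≈ 0.303 g VSS/g bCOD

The observed yield is Y_obs = Y/(1 + k_d·θ_c) = 0.453 / (1 + 0.0911 × 5.45) = 0.453 / 1.496 = 0.3027 g VSS per g bCOD removed.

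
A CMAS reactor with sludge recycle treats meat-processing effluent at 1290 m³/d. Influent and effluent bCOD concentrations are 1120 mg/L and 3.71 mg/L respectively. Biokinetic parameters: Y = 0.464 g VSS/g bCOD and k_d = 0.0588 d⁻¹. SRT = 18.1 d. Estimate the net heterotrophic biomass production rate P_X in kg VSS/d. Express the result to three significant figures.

The observed yield is Y_obs = Y/(1 + k_d·θ_c) = 0.464 / (1 + 0.0588 × 18.1) = 0.464 / 2.064 = 0.2248 g VSS per g bCOD removed.
ΔS = 1120 − 3.71 = 1116 mg/L, so the substrate removal rate is 1290 × 1116/1000 = 1440 kg bCOD/d.
P_X = Y_obs · Q(S₀ − S) = 0.2248 × 1440 = 323.7 kg VSS/d.

P_X ≈ 324 kg VSS/d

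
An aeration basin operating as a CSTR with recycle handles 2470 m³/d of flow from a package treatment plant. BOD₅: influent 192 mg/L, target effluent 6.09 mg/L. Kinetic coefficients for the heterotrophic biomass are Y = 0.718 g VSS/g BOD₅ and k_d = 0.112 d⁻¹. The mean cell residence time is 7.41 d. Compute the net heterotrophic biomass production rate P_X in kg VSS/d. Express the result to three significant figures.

P_X ≈ 180 kg VSS/d

Observed yield with endogenous decay: Y_obs = Y / (1 + k_d·θ_c) = 0.718 / (1 + 0.112 × 7.41) = 0.718 / 1.830 = 0.3924 g VSS/g BOD₅.
Q·(S₀ − S) = 2470 × (192 − 6.09) × 10⁻³ = 459.2 kg/d removed.
Net biomass production P_X = Y_obs × Q·(S₀ − S) = 0.3924 × 459.2 = 180.2 kg VSS/d.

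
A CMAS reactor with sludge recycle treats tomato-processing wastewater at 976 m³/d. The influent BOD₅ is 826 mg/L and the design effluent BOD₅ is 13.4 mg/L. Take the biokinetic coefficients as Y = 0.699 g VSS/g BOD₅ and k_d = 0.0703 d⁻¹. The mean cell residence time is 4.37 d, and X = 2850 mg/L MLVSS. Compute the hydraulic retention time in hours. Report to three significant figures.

Rearranging the biomass balance for a CMAS with decay, V = Y·Q·ΔS·θ_c / [X·(1+k_d θ_c)] = 0.699 × 976 × (826 − 13.4) × 4.37 / [2850 × (1 + 0.0703 × 4.37)] = 2.42×10^6 / 3726 = 650.3 m³.
Hydraulic retention time τ = V/Q = 650.3 / 976 = 0.6663 d = 15.99 h.

τ ≈ 16.0 h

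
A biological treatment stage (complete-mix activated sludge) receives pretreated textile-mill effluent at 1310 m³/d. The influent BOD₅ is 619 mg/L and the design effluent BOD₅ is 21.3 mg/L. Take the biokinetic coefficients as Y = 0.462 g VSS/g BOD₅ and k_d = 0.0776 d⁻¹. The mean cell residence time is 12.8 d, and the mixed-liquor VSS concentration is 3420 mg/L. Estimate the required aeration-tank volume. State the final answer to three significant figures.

Steady-state biomass mass balance: V·X·(1 + k_d·θ_c) = Y·Q·(S₀ − S)·θ_c, so V = 0.462 × 1310 × (619 − 21.3) × 12.8 / [3420 × (1 + 0.0776 × 12.8)] = 4.63×10^6 / 6817 = 679.2 m³.

V ≈ 679 m³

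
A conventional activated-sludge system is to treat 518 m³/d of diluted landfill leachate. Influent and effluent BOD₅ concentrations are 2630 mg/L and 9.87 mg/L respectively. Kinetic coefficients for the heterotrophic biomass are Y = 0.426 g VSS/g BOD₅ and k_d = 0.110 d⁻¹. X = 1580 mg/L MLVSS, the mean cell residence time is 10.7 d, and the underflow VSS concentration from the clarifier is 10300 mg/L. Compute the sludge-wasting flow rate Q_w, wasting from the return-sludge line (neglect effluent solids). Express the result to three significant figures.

Q_w ≈ 25.8 m³/d

Rearranging the biomass balance for a CMAS with decay, V = Y·Q·ΔS·θ_c / [X·(1+k_d θ_c)] = 0.426 × 518 × (2630 − 9.87) × 10.7 / [1580 × (1 + 0.110 × 10.7)] = 6.19×10^6 / 3440 = 1799 m³.
Q_w = (V·X)/(θ_c X_r) = 1799 × 1580 / (10.7 × 10300) = 25.78 m³/d.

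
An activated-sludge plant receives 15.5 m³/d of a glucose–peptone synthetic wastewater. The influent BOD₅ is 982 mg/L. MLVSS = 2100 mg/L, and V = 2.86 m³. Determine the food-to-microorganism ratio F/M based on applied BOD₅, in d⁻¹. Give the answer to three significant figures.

F/M = Q·S₀ / (V·X) = 15.5 × 982 / (2.860 × 2100) = 2.534 g BOD₅·(g VSS·d)⁻¹.

F/M ≈ 2.53 d⁻¹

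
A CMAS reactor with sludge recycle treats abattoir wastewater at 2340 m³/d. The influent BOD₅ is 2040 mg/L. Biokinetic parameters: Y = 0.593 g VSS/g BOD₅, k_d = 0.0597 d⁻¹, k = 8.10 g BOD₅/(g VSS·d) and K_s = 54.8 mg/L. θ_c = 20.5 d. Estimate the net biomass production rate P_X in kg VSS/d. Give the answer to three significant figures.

P_X ≈ 1270 kg VSS/d

For a completely mixed reactor with recycle the Lawrence–McCarty relation gives S = K_s·(1 + k_d·θ_c) / [θ_c·(Y·k − k_d) − 1] = 54.8 × (1 + 0.0597 × 20.5) / [20.5 × (0.593 × 8.10 − 0.0597) − 1] = 121.9 / 96.24 = 1.266 mg/L.
Y_obs = Y / (1 + k_d θ_c) = 0.593 / (1 + 0.0597 × 20.5) = 0.593 / 2.224 = 0.2667.
Q·(S₀ − S) = 2340 × (2040 − 1.27) × 10⁻³ = 4771 kg/d removed.
Net biomass production P_X = Y_obs × Q·(S₀ − S) = 0.2667 × 4771 = 1272 kg VSS/d.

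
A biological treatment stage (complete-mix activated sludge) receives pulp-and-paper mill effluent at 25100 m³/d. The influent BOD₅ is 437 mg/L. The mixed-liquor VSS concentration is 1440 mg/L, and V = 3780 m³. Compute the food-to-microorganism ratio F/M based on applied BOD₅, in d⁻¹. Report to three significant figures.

F/M = applied load / biomass = Q·S₀/(V·X) = 25100 × 437 / (3780 × 1440) = 2.015 d⁻¹.

F/M ≈ 2.02 d⁻¹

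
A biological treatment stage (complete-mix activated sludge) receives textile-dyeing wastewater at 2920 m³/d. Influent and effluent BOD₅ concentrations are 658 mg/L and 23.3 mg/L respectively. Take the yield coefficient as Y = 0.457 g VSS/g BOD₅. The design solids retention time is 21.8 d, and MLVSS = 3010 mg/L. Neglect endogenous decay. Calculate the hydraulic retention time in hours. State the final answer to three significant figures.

Biomass mass balance (decay neglected): V·X = Y·Q·(S₀ − S)·θ_c, so V = 0.457 × 2920 × (658 − 23.3) × 21.8 / 3010 = 6134 m³.
Hydraulic retention time τ = V/Q = 6134 / 2920 = 2.101 d = 50.42 h.

τ ≈ 50.4 h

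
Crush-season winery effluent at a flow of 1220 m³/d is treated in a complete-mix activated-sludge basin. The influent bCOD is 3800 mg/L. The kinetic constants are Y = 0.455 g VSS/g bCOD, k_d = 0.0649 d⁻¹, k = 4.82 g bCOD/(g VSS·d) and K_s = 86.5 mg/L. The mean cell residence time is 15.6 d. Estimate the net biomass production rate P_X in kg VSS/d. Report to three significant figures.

Effluent substrate depends only on kinetics and SRT: S = K_s(1 + k_d θ_c) / [θ_c(Yk − k_d) − 1] = 86.5 × (1 + 0.0649 × 15.6) / [15.6 × (0.455 × 4.82 − 0.0649) − 1] = 174.1 / 32.20 = 5.406 mg/L.
Y_obs = Y / (1 + k_d θ_c) = 0.455 / (1 + 0.0649 × 15.6) = 0.455 / 2.012 = 0.2261.
Substrate removed = Q·(S₀ − S) = 1220 m³/d × (3800 − 5.41) g/m³ = 4.63×10^6 g/d = 4629 kg/d.
Net biomass production P_X = Y_obs × Q·(S₀ − S) = 0.2261 × 4629 = 1047 kg VSS/d.

P_X ≈ 1050 kg VSS/d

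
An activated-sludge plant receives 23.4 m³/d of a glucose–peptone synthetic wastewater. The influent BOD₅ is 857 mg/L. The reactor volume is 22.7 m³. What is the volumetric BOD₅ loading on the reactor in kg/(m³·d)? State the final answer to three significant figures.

L_v ≈ 0.883 kg BOD₅/(m³·d)

Volumetric loading L_v = Q·S₀ / V = 23.4 × 857 g/m³ / 22.70 m³ = 883.4 g/(m³·d) = 0.8834 kg BOD₅/(m³·d).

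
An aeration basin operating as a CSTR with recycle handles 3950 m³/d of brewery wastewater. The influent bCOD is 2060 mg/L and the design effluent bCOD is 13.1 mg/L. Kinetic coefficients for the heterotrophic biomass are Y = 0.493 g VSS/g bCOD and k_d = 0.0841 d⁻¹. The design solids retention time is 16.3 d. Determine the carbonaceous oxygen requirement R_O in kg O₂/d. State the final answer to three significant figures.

The observed yield is Y_obs = Y/(1 + k_d·θ_c) = 0.493 / (1 + 0.0841 × 16.3) = 0.493 / 2.371 = 0.2079 g VSS per g bCOD removed.
Q·(S₀ − S) = 3950 × (2060 − 13.1) × 10⁻³ = 8085 kg/d removed.
P_X = Y_obs·Q·(S₀ − S) = 0.2079 × 8085 = 1681 kg VSS/d.
Carbonaceous O₂ demand = substrate oxidised − cell-mass equivalent = 8085 − 1.42 × 1681 = 5698 kg O₂/d.

R_O ≈ 5700 kg O₂/d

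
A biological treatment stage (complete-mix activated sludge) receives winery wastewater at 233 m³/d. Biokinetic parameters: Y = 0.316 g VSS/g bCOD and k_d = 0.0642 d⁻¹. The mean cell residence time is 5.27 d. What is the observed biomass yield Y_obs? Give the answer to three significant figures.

Y_obs ≈ 0.236 g VSS/g bCOD

Y_obs = Y / (1 + k_d θ_c) = 0.316 / (1 + 0.0642 × 5.27) = 0.316 / 1.338 = 0.2361.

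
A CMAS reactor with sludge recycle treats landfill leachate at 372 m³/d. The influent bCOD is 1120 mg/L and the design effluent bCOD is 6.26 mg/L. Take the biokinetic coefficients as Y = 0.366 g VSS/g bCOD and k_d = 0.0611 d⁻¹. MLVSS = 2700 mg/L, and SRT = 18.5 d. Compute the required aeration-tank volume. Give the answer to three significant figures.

V ≈ 488 m³

Rearranging the biomass balance for a CMAS with decay, V = Y·Q·ΔS·θ_c / [X·(1+k_d θ_c)] = 0.366 × 372 × (1120 − 6.26) × 18.5 / [2700 × (1 + 0.0611 × 18.5)] = 2.81×10^6 / 5752 = 487.7 m³.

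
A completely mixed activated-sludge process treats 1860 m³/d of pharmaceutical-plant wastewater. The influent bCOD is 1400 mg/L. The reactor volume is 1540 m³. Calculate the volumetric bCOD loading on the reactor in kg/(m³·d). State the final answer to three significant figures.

L_v ≈ 1.69 kg bCOD/(m³·d)

L_v = Q S₀ / V = 1860 × 1400 × 10⁻³ / 1540 = 1.691 kg/(m³·d).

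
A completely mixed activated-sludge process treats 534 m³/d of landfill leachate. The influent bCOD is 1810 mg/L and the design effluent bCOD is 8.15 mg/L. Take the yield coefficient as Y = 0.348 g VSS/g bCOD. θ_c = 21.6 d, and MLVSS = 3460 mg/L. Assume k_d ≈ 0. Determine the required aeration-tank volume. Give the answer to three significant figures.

With k_d = 0 the design equation reduces to V = Y Q (S₀−S) θ_c / X = 0.348 × 534 × (1810 − 8.15) × 21.6 / 3460 = 2090 m³.

V ≈ 2090 m³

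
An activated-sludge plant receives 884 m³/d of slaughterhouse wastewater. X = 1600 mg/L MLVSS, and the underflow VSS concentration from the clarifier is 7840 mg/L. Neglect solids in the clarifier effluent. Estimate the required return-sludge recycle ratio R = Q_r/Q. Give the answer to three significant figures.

Solids balance on the clarifier gives (1+R)X = R·X_r, so R = X/(X_r − X) = 1600 / (7840 − 1600) = 0.2564.

R ≈ 0.256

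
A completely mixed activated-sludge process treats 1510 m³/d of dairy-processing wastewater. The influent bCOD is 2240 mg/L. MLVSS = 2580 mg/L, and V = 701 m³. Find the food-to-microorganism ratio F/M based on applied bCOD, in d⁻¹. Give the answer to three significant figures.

Food-to-microorganism ratio F/M = Q S₀ / (V X) = 1510 × 2240 / (701.0 × 2580) = 1.870 d⁻¹.

F/M ≈ 1.87 d⁻¹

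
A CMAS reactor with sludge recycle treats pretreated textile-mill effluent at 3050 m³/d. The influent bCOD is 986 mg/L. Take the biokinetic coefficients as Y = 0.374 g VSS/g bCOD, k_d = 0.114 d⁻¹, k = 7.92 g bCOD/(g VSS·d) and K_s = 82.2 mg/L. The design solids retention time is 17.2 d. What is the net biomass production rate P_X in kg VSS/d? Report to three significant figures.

For a completely mixed reactor with recycle the Lawrence–McCarty relation gives S = K_s·(1 + k_d·θ_c) / [θ_c·(Y·k − k_d) − 1] = 82.2 × (1 + 0.114 × 17.2) / [17.2 × (0.374 × 7.92 − 0.114) − 1] = 243.4 / 47.99 = 5.072 mg/L.
Y_obs = Y / (1 + k_d θ_c) = 0.374 / (1 + 0.114 × 17.2) = 0.374 / 2.961 = 0.1263.
Mass of bCOD removed per day: Q(S₀ − S) = 3050 × 980.9 g/m³ = 2992 kg/d.
P_X = Y_obs · Q(S₀ − S) = 0.1263 × 2992 = 377.9 kg VSS/d.

P_X ≈ 378 kg VSS/d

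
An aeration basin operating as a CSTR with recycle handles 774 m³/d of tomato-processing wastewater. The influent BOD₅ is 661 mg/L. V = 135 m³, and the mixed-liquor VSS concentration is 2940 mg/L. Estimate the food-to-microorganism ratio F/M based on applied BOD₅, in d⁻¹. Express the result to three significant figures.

F/M = Q·S₀ / (V·X) = 774 × 661 / (135.0 × 2940) = 1.289 g BOD₅·(g VSS·d)⁻¹.

F/M ≈ 1.29 d⁻¹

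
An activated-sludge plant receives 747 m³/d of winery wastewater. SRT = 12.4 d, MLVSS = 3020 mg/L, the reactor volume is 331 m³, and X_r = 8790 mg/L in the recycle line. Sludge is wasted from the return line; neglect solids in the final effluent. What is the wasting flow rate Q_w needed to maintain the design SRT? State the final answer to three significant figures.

Q_w ≈ 9.17 m³/d

Q_w = (V·X)/(θ_c X_r) = 331.0 × 3020 / (12.4 × 8790) = 9.171 m³/d.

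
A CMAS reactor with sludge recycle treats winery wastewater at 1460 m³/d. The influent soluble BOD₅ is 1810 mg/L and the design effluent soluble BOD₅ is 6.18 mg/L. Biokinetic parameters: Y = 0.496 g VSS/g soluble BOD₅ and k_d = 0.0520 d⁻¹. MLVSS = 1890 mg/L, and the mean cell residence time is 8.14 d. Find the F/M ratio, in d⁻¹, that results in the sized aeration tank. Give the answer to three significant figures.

From the SRT design equation V = Y Q (S₀−S) θ_c / [X (1 + k_d θ_c)] = 0.496 × 1460 × (1810 − 6.18) × 8.14 / [1890 × (1 + 0.0520 × 8.14)] = 1.06×10^7 / 2690 = 3953 m³.
F/M = Q·S₀ / (V·X) = 1460 × 1810 / (3953 × 1890) = 0.3537 g soluble BOD₅·(g VSS·d)⁻¹.

F/M ≈ 0.354 d⁻¹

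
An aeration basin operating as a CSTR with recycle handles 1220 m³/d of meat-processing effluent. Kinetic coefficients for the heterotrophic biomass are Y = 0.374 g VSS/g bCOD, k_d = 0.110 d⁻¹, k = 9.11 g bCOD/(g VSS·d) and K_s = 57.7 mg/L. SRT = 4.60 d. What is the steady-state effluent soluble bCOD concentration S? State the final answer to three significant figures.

For a completely mixed reactor with recycle the Lawrence–McCarty relation gives S = K_s·(1 + k_d·θ_c) / [θ_c·(Y·k − k_d) − 1] = 57.7 × (1 + 0.110 × 4.60) / [4.60 × (0.374 × 9.11 − 0.110) − 1] = 86.90 / 14.17 = 6.134 mg/L.

S ≈ 6.13 mg/L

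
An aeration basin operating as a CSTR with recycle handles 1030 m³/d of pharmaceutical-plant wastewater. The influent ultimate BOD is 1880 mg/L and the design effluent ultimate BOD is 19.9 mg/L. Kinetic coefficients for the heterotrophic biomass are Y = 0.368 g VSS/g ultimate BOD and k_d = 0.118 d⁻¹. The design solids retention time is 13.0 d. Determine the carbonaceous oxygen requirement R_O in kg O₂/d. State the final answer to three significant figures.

Correct the yield for decay: Y_obs = Y/(1 + k_d θ_c) = 0.368 / (1 + 0.118 × 13.0) = 0.368 / 2.534 = 0.1452.
Q·(S₀ − S) = 1030 × (1880 − 19.9) × 10⁻³ = 1916 kg/d removed.
P_X = Y_obs·Q·(S₀ − S) = 0.1452 × 1916 = 278.2 kg VSS/d.
Carbonaceous O₂ demand = substrate oxidised − cell-mass equivalent = 1916 − 1.42 × 278.2 = 1521 kg O₂/d.

R_O ≈ 1520 kg O₂/d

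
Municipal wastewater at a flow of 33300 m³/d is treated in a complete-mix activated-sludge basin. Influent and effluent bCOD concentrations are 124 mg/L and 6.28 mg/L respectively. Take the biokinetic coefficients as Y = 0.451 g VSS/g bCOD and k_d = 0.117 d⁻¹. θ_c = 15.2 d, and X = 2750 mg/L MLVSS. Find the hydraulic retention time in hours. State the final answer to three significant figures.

τ ≈ 2.53 h

Steady-state biomass mass balance: V·X·(1 + k_d·θ_c) = Y·Q·(S₀ − S)·θ_c, so V = 0.451 × 33300 × (124 − 6.28) × 15.2 / [2750 × (1 + 0.117 × 15.2)] = 2.69×10^7 / 7641 = 3517 m³.
HRT = V/Q = 3517 m³ / 33300 m³·d⁻¹ = 0.1056 d × 24 = 2.535 h.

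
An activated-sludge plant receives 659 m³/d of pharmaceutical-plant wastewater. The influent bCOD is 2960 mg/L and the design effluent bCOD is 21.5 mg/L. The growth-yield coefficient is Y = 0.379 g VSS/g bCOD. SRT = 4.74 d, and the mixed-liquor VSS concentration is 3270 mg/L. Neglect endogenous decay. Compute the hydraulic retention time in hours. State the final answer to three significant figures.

Biomass mass balance (decay neglected): V·X = Y·Q·(S₀ − S)·θ_c, so V = 0.379 × 659 × (2960 − 21.5) × 4.74 / 3270 = 1064 m³.
HRT = V/Q = 1064 m³ / 659 m³·d⁻¹ = 1.614 d × 24 = 38.74 h.

τ ≈ 38.7 h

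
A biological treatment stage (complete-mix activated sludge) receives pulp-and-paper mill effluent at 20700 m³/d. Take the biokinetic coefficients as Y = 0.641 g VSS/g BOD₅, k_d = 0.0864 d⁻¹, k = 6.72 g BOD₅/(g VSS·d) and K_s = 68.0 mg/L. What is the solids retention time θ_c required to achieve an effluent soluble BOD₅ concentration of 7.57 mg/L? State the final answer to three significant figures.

θ_c ≈ 2.90 d

Specific growth rate at S = 7.57 mg/L: μ = YkS/(K_s+S) = 0.641·6.72·7.57/(68.0+7.57) = 0.4315 d⁻¹.
θ_c = 1/(μ − k_d) = 1/(0.4315 − 0.0864) = 1/0.3451 = 2.898 d.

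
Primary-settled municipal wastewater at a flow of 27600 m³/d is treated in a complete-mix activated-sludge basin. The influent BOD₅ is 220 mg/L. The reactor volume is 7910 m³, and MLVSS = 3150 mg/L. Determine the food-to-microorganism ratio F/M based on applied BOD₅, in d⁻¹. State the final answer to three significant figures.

Food-to-microorganism ratio F/M = Q S₀ / (V X) = 27600 × 220 / (7910 × 3150) = 0.2437 d⁻¹.

F/M ≈ 0.244 d⁻¹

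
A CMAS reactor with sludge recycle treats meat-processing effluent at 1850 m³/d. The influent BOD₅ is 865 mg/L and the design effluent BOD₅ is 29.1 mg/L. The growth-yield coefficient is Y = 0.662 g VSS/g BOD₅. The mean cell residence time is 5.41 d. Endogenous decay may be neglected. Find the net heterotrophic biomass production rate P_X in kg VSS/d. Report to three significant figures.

Since k_d ≈ 0, Y_obs = Y = 0.662 g VSS/g BOD₅.
ΔS = 865 − 29.1 = 835.9 mg/L, so the substrate removal rate is 1850 × 835.9/1000 = 1546 kg BOD₅/d.
P_X = Y_obs · Q(S₀ − S) = 0.6620 × 1546 = 1024 kg VSS/d.

P_X ≈ 1020 kg VSS/d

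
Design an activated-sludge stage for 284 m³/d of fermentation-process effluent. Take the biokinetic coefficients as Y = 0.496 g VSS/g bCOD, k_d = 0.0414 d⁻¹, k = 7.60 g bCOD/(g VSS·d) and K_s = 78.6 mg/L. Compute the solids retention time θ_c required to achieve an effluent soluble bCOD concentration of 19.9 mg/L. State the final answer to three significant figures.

θ_c ≈ 1.39 d

From 1/θ_c = Y·k·S/(K_s + S) − k_d: Y·k·S/(K_s+S) = 0.496 × 7.60 × 19.9 / (78.6 + 19.9) = 0.7616 d⁻¹.
θ_c = 1/(μ − k_d) = 1/(0.7616 − 0.0414) = 1/0.7202 = 1.389 d.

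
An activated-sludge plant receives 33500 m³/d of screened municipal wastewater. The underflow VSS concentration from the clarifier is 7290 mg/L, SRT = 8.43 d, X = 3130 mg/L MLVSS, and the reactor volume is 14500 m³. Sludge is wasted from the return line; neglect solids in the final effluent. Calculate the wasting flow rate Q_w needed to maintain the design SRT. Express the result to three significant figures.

θ_c = V·X/(Q_w·X_r) when wasting from the recycle, so Q_w = V·X/(θ_c·X_r) = 14500 × 3130 / (8.43 × 7290) = 738.5 m³/d.

Q_w ≈ 739 m³/d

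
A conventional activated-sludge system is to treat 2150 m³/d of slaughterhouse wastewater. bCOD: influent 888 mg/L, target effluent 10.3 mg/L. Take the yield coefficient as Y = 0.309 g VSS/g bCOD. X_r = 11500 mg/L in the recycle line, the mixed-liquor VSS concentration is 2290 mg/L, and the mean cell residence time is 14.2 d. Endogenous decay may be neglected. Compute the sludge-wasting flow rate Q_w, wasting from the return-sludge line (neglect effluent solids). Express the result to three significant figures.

Q_w ≈ 50.7 m³/d

V·X = Y·Q·ΔS·θ_c gives V = 0.309 × 2150 × (888 − 10.3) × 14.2 / 2290 = 3616 m³.
Wasting from the return line (neglecting effluent solids): Q_w = V·X / (θ_c·X_r) = 3616 × 2290 / (14.2 × 11500) = 50.70 m³/d.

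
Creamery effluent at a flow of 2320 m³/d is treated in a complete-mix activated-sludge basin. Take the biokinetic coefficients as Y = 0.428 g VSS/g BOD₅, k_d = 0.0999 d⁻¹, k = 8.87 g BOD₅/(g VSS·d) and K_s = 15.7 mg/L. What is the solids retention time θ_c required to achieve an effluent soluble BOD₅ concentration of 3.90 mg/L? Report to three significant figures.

Specific growth rate at S = 3.90 mg/L: μ = YkS/(K_s+S) = 0.428·8.87·3.90/(15.7+3.90) = 0.7554 d⁻¹.
1/θ_c = 0.7554 − 0.0999 = 0.6555 d⁻¹, so θ_c = 1.526 d.

θ_c ≈ 1.53 d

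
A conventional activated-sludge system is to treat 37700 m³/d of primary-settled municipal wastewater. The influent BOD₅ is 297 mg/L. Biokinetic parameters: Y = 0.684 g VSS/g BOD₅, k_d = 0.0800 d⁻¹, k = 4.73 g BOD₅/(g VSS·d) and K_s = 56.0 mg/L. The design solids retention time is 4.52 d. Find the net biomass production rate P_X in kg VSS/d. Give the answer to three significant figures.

P_X ≈ 5520 kg VSS/d

From the Monod/SRT balance for a CMAS, S = K_s·(1+k_d θ_c)/[θ_c·(Y k − k_d) − 1] = 56.0 × (1 + 0.0800 × 4.52) / [4.52 × (0.684 × 4.73 − 0.0800) − 1] = 76.25 / 13.26 = 5.749 mg/L.
Y_obs = Y / (1 + k_d θ_c) = 0.684 / (1 + 0.0800 × 4.52) = 0.684 / 1.362 = 0.5024.
Substrate removed = Q·(S₀ − S) = 37700 m³/d × (297 − 5.75) g/m³ = 1.1×10^7 g/d = 10980 kg/d.
So the net sludge growth is P_X = 0.5024 × 10980 = 5516 kg VSS/d.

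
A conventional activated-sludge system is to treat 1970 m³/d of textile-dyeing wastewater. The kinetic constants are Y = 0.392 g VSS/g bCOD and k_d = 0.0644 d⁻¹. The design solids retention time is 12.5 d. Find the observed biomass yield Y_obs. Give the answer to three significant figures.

Observed yield with endogenous decay: Y_obs = Y / (1 + k_d·θ_c) = 0.392 / (1 + 0.0644 × 12.5) = 0.392 / 1.805 = 0.2172 g VSS/g bCOD.

Y_obs ≈ 0.217 g VSS/g bCOD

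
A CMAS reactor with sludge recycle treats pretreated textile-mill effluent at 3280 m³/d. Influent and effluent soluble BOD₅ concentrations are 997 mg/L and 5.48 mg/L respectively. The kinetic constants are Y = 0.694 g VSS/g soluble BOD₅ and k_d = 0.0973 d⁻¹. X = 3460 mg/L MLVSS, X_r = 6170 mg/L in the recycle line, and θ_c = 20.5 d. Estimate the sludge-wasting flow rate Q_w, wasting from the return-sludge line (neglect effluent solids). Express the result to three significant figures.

Q_w ≈ 122 m³/d

From the SRT design equation V = Y Q (S₀−S) θ_c / [X (1 + k_d θ_c)] = 0.694 × 3280 × (997 − 5.48) × 20.5 / [3460 × (1 + 0.0973 × 20.5)] = 4.63×10^7 / 10361 = 4465 m³.
Q_w = (V·X)/(θ_c X_r) = 4465 × 3460 / (20.5 × 6170) = 122.2 m³/d.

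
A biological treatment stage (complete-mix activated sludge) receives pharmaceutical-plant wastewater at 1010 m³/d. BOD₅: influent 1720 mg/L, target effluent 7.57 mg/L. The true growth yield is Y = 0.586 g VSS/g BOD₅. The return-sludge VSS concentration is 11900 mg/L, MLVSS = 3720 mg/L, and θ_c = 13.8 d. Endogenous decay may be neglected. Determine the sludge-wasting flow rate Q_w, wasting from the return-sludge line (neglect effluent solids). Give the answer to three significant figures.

Q_w ≈ 85.2 m³/d

V·X = Y·Q·ΔS·θ_c gives V = 0.586 × 1010 × (1720 − 7.57) × 13.8 / 3720 = 3760 m³.
Wasting from the return line (neglecting effluent solids): Q_w = V·X / (θ_c·X_r) = 3760 × 3720 / (13.8 × 11900) = 85.17 m³/d.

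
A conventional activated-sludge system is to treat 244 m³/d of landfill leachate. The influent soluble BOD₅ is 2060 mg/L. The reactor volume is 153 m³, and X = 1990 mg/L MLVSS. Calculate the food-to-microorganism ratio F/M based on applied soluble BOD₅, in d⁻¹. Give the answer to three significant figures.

F/M ≈ 1.65 d⁻¹

F/M = applied load / biomass = Q·S₀/(V·X) = 244 × 2060 / (153.0 × 1990) = 1.651 d⁻¹.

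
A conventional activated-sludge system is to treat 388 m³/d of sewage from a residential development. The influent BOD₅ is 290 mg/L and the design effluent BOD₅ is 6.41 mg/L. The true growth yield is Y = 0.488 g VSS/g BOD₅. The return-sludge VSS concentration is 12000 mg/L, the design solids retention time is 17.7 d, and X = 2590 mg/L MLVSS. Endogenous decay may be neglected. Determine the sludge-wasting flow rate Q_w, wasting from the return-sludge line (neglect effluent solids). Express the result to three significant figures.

Biomass mass balance (decay neglected): V·X = Y·Q·(S₀ − S)·θ_c, so V = 0.488 × 388 × (290 − 6.41) × 17.7 / 2590 = 367.0 m³.
θ_c = V·X/(Q_w·X_r) when wasting from the recycle, so Q_w = V·X/(θ_c·X_r) = 367.0 × 2590 / (17.7 × 12000) = 4.475 m³/d.

Q_w ≈ 4.47 m³/d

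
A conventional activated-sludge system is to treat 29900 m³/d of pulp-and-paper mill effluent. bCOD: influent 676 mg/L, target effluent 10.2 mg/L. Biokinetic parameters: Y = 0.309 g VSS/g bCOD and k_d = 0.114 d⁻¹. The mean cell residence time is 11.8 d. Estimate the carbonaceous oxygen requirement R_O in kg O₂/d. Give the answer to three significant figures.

R_O ≈ 16200 kg O₂/d

The observed yield is Y_obs = Y/(1 + k_d·θ_c) = 0.309 / (1 + 0.114 × 11.8) = 0.309 / 2.345 = 0.1318 g VSS per g bCOD removed.
Mass of bCOD removed per day: Q(S₀ − S) = 29900 × 665.8 g/m³ = 19907 kg/d.
Net sludge production P_X = 0.1318 × 19907 = 2623 kg VSS/d.
Carbonaceous O₂ demand = substrate oxidised − cell-mass equivalent = 19907 − 1.42 × 2623 = 16183 kg O₂/d.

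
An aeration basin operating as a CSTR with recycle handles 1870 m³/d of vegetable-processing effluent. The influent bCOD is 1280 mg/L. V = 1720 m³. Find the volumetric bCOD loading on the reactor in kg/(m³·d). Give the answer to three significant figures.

L_v ≈ 1.39 kg bCOD/(m³·d)

Volumetric loading L_v = Q·S₀ / V = 1870 × 1280 g/m³ / 1720 m³ = 1392 g/(m³·d) = 1.392 kg bCOD/(m³·d).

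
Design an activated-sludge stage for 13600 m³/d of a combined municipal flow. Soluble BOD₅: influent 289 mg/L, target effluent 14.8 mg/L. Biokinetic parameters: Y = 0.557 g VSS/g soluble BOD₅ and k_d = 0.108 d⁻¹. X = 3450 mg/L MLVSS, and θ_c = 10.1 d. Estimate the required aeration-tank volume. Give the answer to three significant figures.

From the SRT design equation V = Y Q (S₀−S) θ_c / [X (1 + k_d θ_c)] = 0.557 × 13600 × (289 − 14.8) × 10.1 / [3450 × (1 + 0.108 × 10.1)] = 2.1×10^7 / 7213 = 2908 m³.

V ≈ 2910 m³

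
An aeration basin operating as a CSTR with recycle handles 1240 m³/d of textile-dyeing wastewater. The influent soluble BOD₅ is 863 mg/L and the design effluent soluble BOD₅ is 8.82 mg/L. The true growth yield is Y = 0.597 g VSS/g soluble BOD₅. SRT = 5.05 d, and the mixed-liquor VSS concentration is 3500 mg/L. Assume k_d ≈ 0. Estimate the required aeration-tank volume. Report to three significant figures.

V·X = Y·Q·ΔS·θ_c gives V = 0.597 × 1240 × (863 − 8.82) × 5.05 / 3500 = 912.4 m³.

V ≈ 912 m³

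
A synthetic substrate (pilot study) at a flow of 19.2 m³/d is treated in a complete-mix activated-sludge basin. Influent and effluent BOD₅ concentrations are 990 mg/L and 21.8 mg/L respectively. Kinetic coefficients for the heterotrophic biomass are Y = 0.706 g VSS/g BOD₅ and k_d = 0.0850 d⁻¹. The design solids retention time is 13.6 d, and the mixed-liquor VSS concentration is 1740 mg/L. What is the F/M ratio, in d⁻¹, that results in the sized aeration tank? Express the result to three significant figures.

F/M ≈ 0.230 d⁻¹

Rearranging the biomass balance for a CMAS with decay, V = Y·Q·ΔS·θ_c / [X·(1+k_d θ_c)] = 0.706 × 19.2 × (990 − 21.8) × 13.6 / [1740 × (1 + 0.0850 × 13.6)] = 1.78×10^5 / 3751 = 47.58 m³.
Food-to-microorganism ratio F/M = Q S₀ / (V X) = 19.2 × 990 / (47.58 × 1740) = 0.2296 d⁻¹.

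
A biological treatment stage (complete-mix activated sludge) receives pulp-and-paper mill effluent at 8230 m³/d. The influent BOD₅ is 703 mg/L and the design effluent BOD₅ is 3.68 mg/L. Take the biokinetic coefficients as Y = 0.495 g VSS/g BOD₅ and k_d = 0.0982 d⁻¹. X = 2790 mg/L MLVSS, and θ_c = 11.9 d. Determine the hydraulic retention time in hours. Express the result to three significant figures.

τ ≈ 16.3 h

Steady-state biomass mass balance: V·X·(1 + k_d·θ_c) = Y·Q·(S₀ − S)·θ_c, so V = 0.495 × 8230 × (703 − 3.68) × 11.9 / [2790 × (1 + 0.0982 × 11.9)] = 3.39×10^7 / 6050 = 5603 m³.
τ = V/Q = 5603/8230 = 0.6808 d, or 16.34 h.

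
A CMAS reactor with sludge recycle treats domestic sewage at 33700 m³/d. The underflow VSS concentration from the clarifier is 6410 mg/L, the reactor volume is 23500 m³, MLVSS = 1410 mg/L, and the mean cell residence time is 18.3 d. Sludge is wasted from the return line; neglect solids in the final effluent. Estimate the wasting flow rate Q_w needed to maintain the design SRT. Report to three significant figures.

Wasting from the return line (neglecting effluent solids): Q_w = V·X / (θ_c·X_r) = 23500 × 1410 / (18.3 × 6410) = 282.5 m³/d.

Q_w ≈ 282 m³/d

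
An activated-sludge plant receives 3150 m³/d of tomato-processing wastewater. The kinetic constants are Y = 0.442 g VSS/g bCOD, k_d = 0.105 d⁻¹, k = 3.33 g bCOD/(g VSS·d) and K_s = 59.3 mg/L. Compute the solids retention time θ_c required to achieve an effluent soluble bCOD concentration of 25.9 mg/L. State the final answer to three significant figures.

At the target effluent, Y k S/(K_s+S) = 0.442×3.33×25.9/85.20 = 0.4474 d⁻¹.
θ_c = 1/(μ − k_d) = 1/(0.4474 − 0.105) = 1/0.3424 = 2.920 d.

θ_c ≈ 2.92 d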